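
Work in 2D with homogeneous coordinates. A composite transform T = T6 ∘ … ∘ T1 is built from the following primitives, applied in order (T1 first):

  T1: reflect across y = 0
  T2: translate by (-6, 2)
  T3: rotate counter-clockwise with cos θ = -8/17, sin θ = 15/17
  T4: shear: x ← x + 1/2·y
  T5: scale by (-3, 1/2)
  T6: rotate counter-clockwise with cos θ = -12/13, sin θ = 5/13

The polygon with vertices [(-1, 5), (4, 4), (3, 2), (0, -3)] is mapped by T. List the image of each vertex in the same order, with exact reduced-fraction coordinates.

image vertices: (4761/442, -843/442), (1439/221, -501/221), (333/442, 495/442), (-2987/221, 2160/221)

T1 reflect across y = 0: (-1, 5) → (-1, -5); (4, 4) → (4, -4); (3, 2) → (3, -2); (0, -3) → (0, 3)
T2 translate by (-6, 2): (-1, -5) → (-7, -3); (4, -4) → (-2, -2); (3, -2) → (-3, 0); (0, 3) → (-6, 5)
T3 rotate counter-clockwise with cos θ = -8/17, sin θ = 15/17: (-7, -3) → (101/17, -81/17); (-2, -2) → (46/17, -14/17); (-3, 0) → (24/17, -45/17); (-6, 5) → (-27/17, -130/17)
T4 shear: x ← x + 1/2·y: (101/17, -81/17) → (121/34, -81/17); (46/17, -14/17) → (39/17, -14/17); (24/17, -45/17) → (3/34, -45/17); (-27/17, -130/17) → (-92/17, -130/17)
T5 scale by (-3, 1/2): (121/34, -81/17) → (-363/34, -81/34); (39/17, -14/17) → (-117/17, -7/17); (3/34, -45/17) → (-9/34, -45/34); (-92/17, -130/17) → (276/17, -65/17)
T6 rotate counter-clockwise with cos θ = -12/13, sin θ = 5/13: (-363/34, -81/34) → (4761/442, -843/442); (-117/17, -7/17) → (1439/221, -501/221); (-9/34, -45/34) → (333/442, 495/442); (276/17, -65/17) → (-2987/221, 2160/221)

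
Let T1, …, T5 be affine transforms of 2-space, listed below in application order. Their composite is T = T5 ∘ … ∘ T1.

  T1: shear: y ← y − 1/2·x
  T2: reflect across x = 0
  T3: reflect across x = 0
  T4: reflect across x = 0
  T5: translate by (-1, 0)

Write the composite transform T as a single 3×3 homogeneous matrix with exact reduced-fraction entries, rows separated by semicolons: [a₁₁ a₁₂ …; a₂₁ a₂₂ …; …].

T = [-1 0 -1; -1/2 1 0; 0 0 1]

T1 = [1 0 0; -1/2 1 0; 0 0 1]
T2·T1 = [-1 0 0; -1/2 1 0; 0 0 1]
T3·…·T1 = [1 0 0; -1/2 1 0; 0 0 1]
T4·…·T1 = [-1 0 0; -1/2 1 0; 0 0 1]
T5·…·T1 = [-1 0 -1; -1/2 1 0; 0 0 1]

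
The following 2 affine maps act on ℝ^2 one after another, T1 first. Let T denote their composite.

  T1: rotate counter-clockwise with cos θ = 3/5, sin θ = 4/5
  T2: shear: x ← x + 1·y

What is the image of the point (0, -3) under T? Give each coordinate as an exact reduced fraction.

T(p) = (3/5, -9/5)

T1 rotate counter-clockwise with cos θ = 3/5, sin θ = 4/5: (0, -3) → (12/5, -9/5)
T2 shear: x ← x + 1·y: (12/5, -9/5) → (3/5, -9/5)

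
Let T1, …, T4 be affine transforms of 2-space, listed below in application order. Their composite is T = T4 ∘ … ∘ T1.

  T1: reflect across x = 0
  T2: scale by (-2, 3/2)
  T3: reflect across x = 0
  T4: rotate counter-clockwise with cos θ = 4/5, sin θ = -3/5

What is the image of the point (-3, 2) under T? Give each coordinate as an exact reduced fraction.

T1 reflect across x = 0: (-3, 2) → (3, 2)
T2 scale by (-2, 3/2): (3, 2) → (-6, 3)
T3 reflect across x = 0: (-6, 3) → (6, 3)
T4 rotate counter-clockwise with cos θ = 4/5, sin θ = -3/5: (6, 3) → (33/5, -6/5)

T(p) = (33/5, -6/5)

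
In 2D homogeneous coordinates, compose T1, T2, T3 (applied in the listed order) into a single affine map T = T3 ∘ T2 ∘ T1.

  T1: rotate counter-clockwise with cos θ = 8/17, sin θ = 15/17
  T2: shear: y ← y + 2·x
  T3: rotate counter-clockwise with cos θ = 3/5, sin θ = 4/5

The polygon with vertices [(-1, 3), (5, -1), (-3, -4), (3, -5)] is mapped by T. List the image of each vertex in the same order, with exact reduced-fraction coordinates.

image vertices: (229/85, -503/85), (-543/85, 751/85), (128/85, 129/85), (-103/17, 201/17)

T1 rotate counter-clockwise with cos θ = 8/17, sin θ = 15/17: (-1, 3) → (-53/17, 9/17); (5, -1) → (55/17, 67/17); (-3, -4) → (36/17, -77/17); (3, -5) → (99/17, 5/17)
T2 shear: y ← y + 2·x: (-53/17, 9/17) → (-53/17, -97/17); (55/17, 67/17) → (55/17, 177/17); (36/17, -77/17) → (36/17, -5/17); (99/17, 5/17) → (99/17, 203/17)
T3 rotate counter-clockwise with cos θ = 3/5, sin θ = 4/5: (-53/17, -97/17) → (229/85, -503/85); (55/17, 177/17) → (-543/85, 751/85); (36/17, -5/17) → (128/85, 129/85); (99/17, 203/17) → (-103/17, 201/17)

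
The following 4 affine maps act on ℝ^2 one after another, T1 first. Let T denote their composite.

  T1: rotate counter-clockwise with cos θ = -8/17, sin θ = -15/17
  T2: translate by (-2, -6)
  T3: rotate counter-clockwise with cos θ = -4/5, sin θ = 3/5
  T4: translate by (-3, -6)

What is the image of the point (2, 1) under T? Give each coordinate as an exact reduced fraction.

T(p) = (61/17, -11/17)

T1 rotate counter-clockwise with cos θ = -8/17, sin θ = -15/17: (2, 1) → (-1/17, -38/17)
T2 translate by (-2, -6): (-1/17, -38/17) → (-35/17, -140/17)
T3 rotate counter-clockwise with cos θ = -4/5, sin θ = 3/5: (-35/17, -140/17) → (112/17, 91/17)
T4 translate by (-3, -6): (112/17, 91/17) → (61/17, -11/17)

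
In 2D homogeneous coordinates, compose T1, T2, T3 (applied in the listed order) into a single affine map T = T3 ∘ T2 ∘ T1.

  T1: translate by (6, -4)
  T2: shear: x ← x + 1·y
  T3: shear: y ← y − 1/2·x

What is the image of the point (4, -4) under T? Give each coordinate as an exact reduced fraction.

T1 translate by (6, -4): (4, -4) → (10, -8)
T2 shear: x ← x + 1·y: (10, -8) → (2, -8)
T3 shear: y ← y − 1/2·x: (2, -8) → (2, -9)

T(p) = (2, -9)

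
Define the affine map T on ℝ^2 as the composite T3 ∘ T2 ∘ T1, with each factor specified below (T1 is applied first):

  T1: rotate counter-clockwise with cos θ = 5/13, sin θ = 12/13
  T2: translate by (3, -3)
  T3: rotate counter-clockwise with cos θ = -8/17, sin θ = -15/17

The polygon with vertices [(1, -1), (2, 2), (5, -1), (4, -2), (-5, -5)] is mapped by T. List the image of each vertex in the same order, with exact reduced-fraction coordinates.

image vertices: (-928/221, -584/221), (-275/221, -335/221), (-368/221, -1268/221), (-679/221, -1237/221), (-2452/221, -118/221)

T1 rotate counter-clockwise with cos θ = 5/13, sin θ = 12/13: (1, -1) → (17/13, 7/13); (2, 2) → (-14/13, 34/13); (5, -1) → (37/13, 55/13); (4, -2) → (44/13, 38/13); (-5, -5) → (35/13, -85/13)
T2 translate by (3, -3): (17/13, 7/13) → (56/13, -32/13); (-14/13, 34/13) → (25/13, -5/13); (37/13, 55/13) → (76/13, 16/13); (44/13, 38/13) → (83/13, -1/13); (35/13, -85/13) → (74/13, -124/13)
T3 rotate counter-clockwise with cos θ = -8/17, sin θ = -15/17: (56/13, -32/13) → (-928/221, -584/221); (25/13, -5/13) → (-275/221, -335/221); (76/13, 16/13) → (-368/221, -1268/221); (83/13, -1/13) → (-679/221, -1237/221); (74/13, -124/13) → (-2452/221, -118/221)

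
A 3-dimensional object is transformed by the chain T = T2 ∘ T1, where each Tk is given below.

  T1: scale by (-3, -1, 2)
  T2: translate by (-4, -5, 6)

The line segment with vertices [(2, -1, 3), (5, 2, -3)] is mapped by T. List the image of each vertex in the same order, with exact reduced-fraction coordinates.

image vertices: (-10, -4, 12), (-19, -7, 0)

T1 scale by (-3, -1, 2): (2, -1, 3) → (-6, 1, 6); (5, 2, -3) → (-15, -2, -6)
T2 translate by (-4, -5, 6): (-6, 1, 6) → (-10, -4, 12); (-15, -2, -6) → (-19, -7, 0)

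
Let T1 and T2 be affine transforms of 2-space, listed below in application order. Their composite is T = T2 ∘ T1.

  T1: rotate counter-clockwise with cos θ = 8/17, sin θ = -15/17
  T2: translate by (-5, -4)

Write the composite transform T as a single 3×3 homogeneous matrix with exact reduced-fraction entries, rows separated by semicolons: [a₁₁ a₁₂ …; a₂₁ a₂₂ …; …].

T = [8/17 15/17 -5; -15/17 8/17 -4; 0 0 1]

T1 = [8/17 15/17 0; -15/17 8/17 0; 0 0 1]
T2·T1 = [8/17 15/17 -5; -15/17 8/17 -4; 0 0 1]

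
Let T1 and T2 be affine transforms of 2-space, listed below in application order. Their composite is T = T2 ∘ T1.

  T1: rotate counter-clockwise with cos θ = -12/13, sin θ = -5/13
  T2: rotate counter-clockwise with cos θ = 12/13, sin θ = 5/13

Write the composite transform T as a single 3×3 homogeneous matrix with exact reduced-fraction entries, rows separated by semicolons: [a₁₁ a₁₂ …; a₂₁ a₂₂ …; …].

T = [-119/169 120/169 0; -120/169 -119/169 0; 0 0 1]

T1 = [-12/13 5/13 0; -5/13 -12/13 0; 0 0 1]
T2·T1 = [-119/169 120/169 0; -120/169 -119/169 0; 0 0 1]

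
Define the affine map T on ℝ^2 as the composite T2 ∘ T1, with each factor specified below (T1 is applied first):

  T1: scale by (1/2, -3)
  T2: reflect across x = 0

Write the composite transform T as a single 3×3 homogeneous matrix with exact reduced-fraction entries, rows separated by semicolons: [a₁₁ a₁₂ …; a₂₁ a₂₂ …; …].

T1 = [1/2 0 0; 0 -3 0; 0 0 1]
T2·T1 = [-1/2 0 0; 0 -3 0; 0 0 1]

T = [-1/2 0 0; 0 -3 0; 0 0 1]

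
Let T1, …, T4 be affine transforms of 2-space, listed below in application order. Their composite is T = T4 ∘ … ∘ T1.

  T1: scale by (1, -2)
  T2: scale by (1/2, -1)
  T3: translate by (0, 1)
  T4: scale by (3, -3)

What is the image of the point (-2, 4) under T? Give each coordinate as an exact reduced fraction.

T(p) = (-3, -27)

T1 scale by (1, -2): (-2, 4) → (-2, -8)
T2 scale by (1/2, -1): (-2, -8) → (-1, 8)
T3 translate by (0, 1): (-1, 8) → (-1, 9)
T4 scale by (3, -3): (-1, 9) → (-3, -27)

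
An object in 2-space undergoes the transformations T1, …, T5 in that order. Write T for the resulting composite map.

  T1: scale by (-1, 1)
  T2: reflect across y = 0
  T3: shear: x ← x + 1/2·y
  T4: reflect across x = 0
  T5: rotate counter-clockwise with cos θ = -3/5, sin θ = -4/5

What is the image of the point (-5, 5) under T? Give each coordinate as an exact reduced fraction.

T1 scale by (-1, 1): (-5, 5) → (5, 5)
T2 reflect across y = 0: (5, 5) → (5, -5)
T3 shear: x ← x + 1/2·y: (5, -5) → (5/2, -5)
T4 reflect across x = 0: (5/2, -5) → (-5/2, -5)
T5 rotate counter-clockwise with cos θ = -3/5, sin θ = -4/5: (-5/2, -5) → (-5/2, 5)

T(p) = (-5/2, 5)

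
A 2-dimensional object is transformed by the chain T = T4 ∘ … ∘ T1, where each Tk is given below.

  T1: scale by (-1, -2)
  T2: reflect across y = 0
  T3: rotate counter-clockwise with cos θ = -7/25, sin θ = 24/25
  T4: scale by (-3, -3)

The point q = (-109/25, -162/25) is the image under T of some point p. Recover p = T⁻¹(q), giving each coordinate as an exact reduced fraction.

T1 = [-1 0 0; 0 -2 0; 0 0 1]
T2·T1 = [-1 0 0; 0 2 0; 0 0 1]
T3·…·T1 = [7/25 -48/25 0; -24/25 -14/25 0; 0 0 1]
T4·…·T1 = [-21/25 144/25 0; 72/25 42/25 0; 0 0 1]
det M = -18; M⁻¹ = [-7/75 8/25 0; 4/25 7/150 0; 0 0 1]
M⁻¹ · (-109/25, -162/25)ᵀ = (-5/3, -1)ᵀ

p = (-5/3, -1)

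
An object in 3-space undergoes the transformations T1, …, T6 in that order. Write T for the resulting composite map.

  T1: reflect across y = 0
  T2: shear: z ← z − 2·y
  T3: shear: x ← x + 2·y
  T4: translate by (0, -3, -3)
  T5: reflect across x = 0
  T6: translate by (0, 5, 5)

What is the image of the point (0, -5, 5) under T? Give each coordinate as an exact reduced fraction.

T1 reflect across y = 0: (0, -5, 5) → (0, 5, 5)
T2 shear: z ← z − 2·y: (0, 5, 5) → (0, 5, -5)
T3 shear: x ← x + 2·y: (0, 5, -5) → (10, 5, -5)
T4 translate by (0, -3, -3): (10, 5, -5) → (10, 2, -8)
T5 reflect across x = 0: (10, 2, -8) → (-10, 2, -8)
T6 translate by (0, 5, 5): (-10, 2, -8) → (-10, 7, -3)

T(p) = (-10, 7, -3)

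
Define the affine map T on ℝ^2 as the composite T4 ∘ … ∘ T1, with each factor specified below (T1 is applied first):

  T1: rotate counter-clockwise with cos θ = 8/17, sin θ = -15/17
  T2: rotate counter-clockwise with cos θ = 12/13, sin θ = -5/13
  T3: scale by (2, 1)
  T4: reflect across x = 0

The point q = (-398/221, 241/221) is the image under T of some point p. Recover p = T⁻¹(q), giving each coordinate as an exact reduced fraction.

T1 = [8/17 15/17 0; -15/17 8/17 0; 0 0 1]
T2·T1 = [21/221 220/221 0; -220/221 21/221 0; 0 0 1]
T3·…·T1 = [42/221 440/221 0; -220/221 21/221 0; 0 0 1]
T4·…·T1 = [-42/221 -440/221 0; -220/221 21/221 0; 0 0 1]
det M = -2; M⁻¹ = [-21/442 -220/221 0; -110/221 21/221 0; 0 0 1]
M⁻¹ · (-398/221, 241/221)ᵀ = (-1, 1)ᵀ

p = (-1, 1)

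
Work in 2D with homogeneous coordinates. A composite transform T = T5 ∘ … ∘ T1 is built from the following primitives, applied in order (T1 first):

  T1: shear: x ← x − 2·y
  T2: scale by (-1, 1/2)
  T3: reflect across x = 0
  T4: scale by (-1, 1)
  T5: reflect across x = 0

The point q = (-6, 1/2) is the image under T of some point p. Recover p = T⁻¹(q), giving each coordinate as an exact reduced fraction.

p = (-4, 1)

T1 = [1 -2 0; 0 1 0; 0 0 1]
T2·T1 = [-1 2 0; 0 1/2 0; 0 0 1]
T3·…·T1 = [1 -2 0; 0 1/2 0; 0 0 1]
T4·…·T1 = [-1 2 0; 0 1/2 0; 0 0 1]
T5·…·T1 = [1 -2 0; 0 1/2 0; 0 0 1]
det M = 1/2; M⁻¹ = [1 4 0; 0 2 0; 0 0 1]
M⁻¹ · (-6, 1/2)ᵀ = (-4, 1)ᵀ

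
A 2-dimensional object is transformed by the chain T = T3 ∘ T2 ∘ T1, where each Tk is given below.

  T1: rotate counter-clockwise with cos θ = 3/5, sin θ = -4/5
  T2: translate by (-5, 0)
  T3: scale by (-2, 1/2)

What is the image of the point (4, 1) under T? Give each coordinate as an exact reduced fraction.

T1 rotate counter-clockwise with cos θ = 3/5, sin θ = -4/5: (4, 1) → (16/5, -13/5)
T2 translate by (-5, 0): (16/5, -13/5) → (-9/5, -13/5)
T3 scale by (-2, 1/2): (-9/5, -13/5) → (18/5, -13/10)

T(p) = (18/5, -13/10)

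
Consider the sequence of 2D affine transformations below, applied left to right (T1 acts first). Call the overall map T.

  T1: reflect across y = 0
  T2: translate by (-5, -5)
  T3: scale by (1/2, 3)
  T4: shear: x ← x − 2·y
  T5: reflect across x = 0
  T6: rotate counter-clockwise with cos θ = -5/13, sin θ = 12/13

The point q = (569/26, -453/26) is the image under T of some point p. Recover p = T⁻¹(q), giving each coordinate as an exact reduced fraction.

T1 = [1 0 0; 0 -1 0; 0 0 1]
T2·T1 = [1 0 -5; 0 -1 -5; 0 0 1]
T3·…·T1 = [1/2 0 -5/2; 0 -3 -15; 0 0 1]
T4·…·T1 = [1/2 6 55/2; 0 -3 -15; 0 0 1]
T5·…·T1 = [-1/2 -6 -55/2; 0 -3 -15; 0 0 1]
T6·…·T1 = [5/26 66/13 635/26; -6/13 -57/13 -255/13; 0 0 1]
det M = 3/2; M⁻¹ = [-38/13 -44/13 5; 4/13 5/39 -5; 0 0 1]
M⁻¹ · (569/26, -453/26)ᵀ = (0, -1/2)ᵀ

p = (0, -1/2)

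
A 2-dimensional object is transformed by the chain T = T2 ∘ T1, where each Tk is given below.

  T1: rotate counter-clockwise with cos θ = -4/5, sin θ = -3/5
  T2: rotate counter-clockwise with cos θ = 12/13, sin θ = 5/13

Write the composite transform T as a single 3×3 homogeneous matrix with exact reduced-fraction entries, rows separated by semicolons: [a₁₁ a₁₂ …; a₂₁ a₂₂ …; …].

T1 = [-4/5 3/5 0; -3/5 -4/5 0; 0 0 1]
T2·T1 = [-33/65 56/65 0; -56/65 -33/65 0; 0 0 1]

T = [-33/65 56/65 0; -56/65 -33/65 0; 0 0 1]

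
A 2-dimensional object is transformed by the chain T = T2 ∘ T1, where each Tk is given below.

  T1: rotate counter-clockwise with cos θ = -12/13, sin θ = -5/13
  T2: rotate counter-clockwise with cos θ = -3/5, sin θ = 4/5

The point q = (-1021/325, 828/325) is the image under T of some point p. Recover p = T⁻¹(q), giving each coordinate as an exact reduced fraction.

p = (-4, 3/5)

T1 = [-12/13 5/13 0; -5/13 -12/13 0; 0 0 1]
T2·T1 = [56/65 33/65 0; -33/65 56/65 0; 0 0 1]
det M = 1; M⁻¹ = [56/65 -33/65 0; 33/65 56/65 0; 0 0 1]
M⁻¹ · (-1021/325, 828/325)ᵀ = (-4, 3/5)ᵀ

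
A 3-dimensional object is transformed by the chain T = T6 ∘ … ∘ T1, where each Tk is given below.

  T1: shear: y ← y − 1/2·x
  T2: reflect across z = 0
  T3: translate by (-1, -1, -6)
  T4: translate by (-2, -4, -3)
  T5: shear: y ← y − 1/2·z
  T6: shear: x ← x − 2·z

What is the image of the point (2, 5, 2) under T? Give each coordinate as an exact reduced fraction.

T1 shear: y ← y − 1/2·x: (2, 5, 2) → (2, 4, 2)
T2 reflect across z = 0: (2, 4, 2) → (2, 4, -2)
T3 translate by (-1, -1, -6): (2, 4, -2) → (1, 3, -8)
T4 translate by (-2, -4, -3): (1, 3, -8) → (-1, -1, -11)
T5 shear: y ← y − 1/2·z: (-1, -1, -11) → (-1, 9/2, -11)
T6 shear: x ← x − 2·z: (-1, 9/2, -11) → (21, 9/2, -11)

T(p) = (21, 9/2, -11)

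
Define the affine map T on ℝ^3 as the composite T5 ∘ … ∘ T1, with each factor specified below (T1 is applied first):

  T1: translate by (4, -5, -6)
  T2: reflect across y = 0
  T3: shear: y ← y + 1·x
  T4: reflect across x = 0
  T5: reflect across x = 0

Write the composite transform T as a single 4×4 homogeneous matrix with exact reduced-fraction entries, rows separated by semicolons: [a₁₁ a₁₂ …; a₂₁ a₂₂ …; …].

T = [1 0 0 4; 1 -1 0 9; 0 0 1 -6; 0 0 0 1]

T1 = [1 0 0 4; 0 1 0 -5; 0 0 1 -6; 0 0 0 1]
T2·T1 = [1 0 0 4; 0 -1 0 5; 0 0 1 -6; 0 0 0 1]
T3·…·T1 = [1 0 0 4; 1 -1 0 9; 0 0 1 -6; 0 0 0 1]
T4·…·T1 = [-1 0 0 -4; 1 -1 0 9; 0 0 1 -6; 0 0 0 1]
T5·…·T1 = [1 0 0 4; 1 -1 0 9; 0 0 1 -6; 0 0 0 1]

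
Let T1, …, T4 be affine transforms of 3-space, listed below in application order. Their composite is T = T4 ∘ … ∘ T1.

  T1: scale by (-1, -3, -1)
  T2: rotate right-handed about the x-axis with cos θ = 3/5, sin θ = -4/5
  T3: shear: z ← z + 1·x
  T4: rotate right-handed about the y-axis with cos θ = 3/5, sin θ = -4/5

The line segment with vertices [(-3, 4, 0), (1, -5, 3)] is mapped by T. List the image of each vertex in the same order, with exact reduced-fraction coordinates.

T1 scale by (-1, -3, -1): (-3, 4, 0) → (3, -12, 0); (1, -5, 3) → (-1, 15, -3)
T2 rotate right-handed about the x-axis with cos θ = 3/5, sin θ = -4/5: (3, -12, 0) → (3, -36/5, 48/5); (-1, 15, -3) → (-1, 33/5, -69/5)
T3 shear: z ← z + 1·x: (3, -36/5, 48/5) → (3, -36/5, 63/5); (-1, 33/5, -69/5) → (-1, 33/5, -74/5)
T4 rotate right-handed about the y-axis with cos θ = 3/5, sin θ = -4/5: (3, -36/5, 63/5) → (-207/25, -36/5, 249/25); (-1, 33/5, -74/5) → (281/25, 33/5, -242/25)

image vertices: (-207/25, -36/5, 249/25), (281/25, 33/5, -242/25)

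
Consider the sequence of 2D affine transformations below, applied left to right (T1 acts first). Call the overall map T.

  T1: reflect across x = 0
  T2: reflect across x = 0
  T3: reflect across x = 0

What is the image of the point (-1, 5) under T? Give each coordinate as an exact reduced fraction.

T(p) = (1, 5)

T1 reflect across x = 0: (-1, 5) → (1, 5)
T2 reflect across x = 0: (1, 5) → (-1, 5)
T3 reflect across x = 0: (-1, 5) → (1, 5)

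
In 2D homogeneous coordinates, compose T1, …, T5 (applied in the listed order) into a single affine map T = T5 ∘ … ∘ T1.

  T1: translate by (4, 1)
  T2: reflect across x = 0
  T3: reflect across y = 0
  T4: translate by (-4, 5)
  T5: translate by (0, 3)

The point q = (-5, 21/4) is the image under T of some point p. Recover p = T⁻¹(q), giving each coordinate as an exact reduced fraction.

T1 = [1 0 4; 0 1 1; 0 0 1]
T2·T1 = [-1 0 -4; 0 1 1; 0 0 1]
T3·…·T1 = [-1 0 -4; 0 -1 -1; 0 0 1]
T4·…·T1 = [-1 0 -8; 0 -1 4; 0 0 1]
T5·…·T1 = [-1 0 -8; 0 -1 7; 0 0 1]
det M = 1; M⁻¹ = [-1 0 -8; 0 -1 7; 0 0 1]
M⁻¹ · (-5, 21/4)ᵀ = (-3, 7/4)ᵀ

p = (-3, 7/4)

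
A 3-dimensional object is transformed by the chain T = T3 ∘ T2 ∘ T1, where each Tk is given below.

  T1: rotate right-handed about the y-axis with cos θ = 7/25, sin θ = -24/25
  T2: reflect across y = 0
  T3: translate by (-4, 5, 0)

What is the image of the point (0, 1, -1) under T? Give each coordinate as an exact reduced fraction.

T1 rotate right-handed about the y-axis with cos θ = 7/25, sin θ = -24/25: (0, 1, -1) → (24/25, 1, -7/25)
T2 reflect across y = 0: (24/25, 1, -7/25) → (24/25, -1, -7/25)
T3 translate by (-4, 5, 0): (24/25, -1, -7/25) → (-76/25, 4, -7/25)

T(p) = (-76/25, 4, -7/25)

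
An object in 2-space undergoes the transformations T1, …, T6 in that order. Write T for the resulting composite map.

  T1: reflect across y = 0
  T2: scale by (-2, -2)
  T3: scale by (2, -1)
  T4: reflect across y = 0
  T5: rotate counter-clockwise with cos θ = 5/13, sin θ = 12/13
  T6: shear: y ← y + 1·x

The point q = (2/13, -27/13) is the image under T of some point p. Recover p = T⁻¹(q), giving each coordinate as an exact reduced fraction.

T1 = [1 0 0; 0 -1 0; 0 0 1]
T2·T1 = [-2 0 0; 0 2 0; 0 0 1]
T3·…·T1 = [-4 0 0; 0 -2 0; 0 0 1]
T4·…·T1 = [-4 0 0; 0 2 0; 0 0 1]
T5·…·T1 = [-20/13 -24/13 0; -48/13 10/13 0; 0 0 1]
T6·…·T1 = [-20/13 -24/13 0; -68/13 -14/13 0; 0 0 1]
det M = -8; M⁻¹ = [7/52 -3/13 0; -17/26 5/26 0; 0 0 1]
M⁻¹ · (2/13, -27/13)ᵀ = (1/2, -1/2)ᵀ

p = (1/2, -1/2)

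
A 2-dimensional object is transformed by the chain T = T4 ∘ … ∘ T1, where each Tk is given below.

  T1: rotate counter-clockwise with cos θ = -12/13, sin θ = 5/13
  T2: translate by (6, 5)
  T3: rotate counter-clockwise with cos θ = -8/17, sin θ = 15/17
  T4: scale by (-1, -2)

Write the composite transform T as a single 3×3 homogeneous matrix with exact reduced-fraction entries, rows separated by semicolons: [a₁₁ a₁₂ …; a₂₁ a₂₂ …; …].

T1 = [-12/13 -5/13 0; 5/13 -12/13 0; 0 0 1]
T2·T1 = [-12/13 -5/13 6; 5/13 -12/13 5; 0 0 1]
T3·…·T1 = [21/221 220/221 -123/17; -220/221 21/221 50/17; 0 0 1]
T4·…·T1 = [-21/221 -220/221 123/17; 440/221 -42/221 -100/17; 0 0 1]

T = [-21/221 -220/221 123/17; 440/221 -42/221 -100/17; 0 0 1]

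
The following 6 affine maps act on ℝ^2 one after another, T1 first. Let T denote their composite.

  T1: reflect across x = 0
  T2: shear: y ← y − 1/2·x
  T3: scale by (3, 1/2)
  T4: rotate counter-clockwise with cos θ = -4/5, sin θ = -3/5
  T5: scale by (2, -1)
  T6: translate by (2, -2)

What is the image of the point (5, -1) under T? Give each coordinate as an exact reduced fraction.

T1 reflect across x = 0: (5, -1) → (-5, -1)
T2 shear: y ← y − 1/2·x: (-5, -1) → (-5, 3/2)
T3 scale by (3, 1/2): (-5, 3/2) → (-15, 3/4)
T4 rotate counter-clockwise with cos θ = -4/5, sin θ = -3/5: (-15, 3/4) → (249/20, 42/5)
T5 scale by (2, -1): (249/20, 42/5) → (249/10, -42/5)
T6 translate by (2, -2): (249/10, -42/5) → (269/10, -52/5)

T(p) = (269/10, -52/5)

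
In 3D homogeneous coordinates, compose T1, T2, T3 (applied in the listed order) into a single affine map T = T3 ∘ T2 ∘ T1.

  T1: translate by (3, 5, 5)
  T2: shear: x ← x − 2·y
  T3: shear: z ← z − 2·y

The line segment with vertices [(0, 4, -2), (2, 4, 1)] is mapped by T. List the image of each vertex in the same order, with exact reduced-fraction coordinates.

image vertices: (-15, 9, -15), (-13, 9, -12)

T1 translate by (3, 5, 5): (0, 4, -2) → (3, 9, 3); (2, 4, 1) → (5, 9, 6)
T2 shear: x ← x − 2·y: (3, 9, 3) → (-15, 9, 3); (5, 9, 6) → (-13, 9, 6)
T3 shear: z ← z − 2·y: (-15, 9, 3) → (-15, 9, -15); (-13, 9, 6) → (-13, 9, -12)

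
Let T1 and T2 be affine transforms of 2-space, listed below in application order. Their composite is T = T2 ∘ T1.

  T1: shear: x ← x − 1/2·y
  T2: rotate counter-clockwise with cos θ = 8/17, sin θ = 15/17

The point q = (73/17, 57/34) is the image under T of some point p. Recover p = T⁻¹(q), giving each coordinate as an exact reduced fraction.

p = (2, -3)

T1 = [1 -1/2 0; 0 1 0; 0 0 1]
T2·T1 = [8/17 -19/17 0; 15/17 1/34 0; 0 0 1]
det M = 1; M⁻¹ = [1/34 19/17 0; -15/17 8/17 0; 0 0 1]
M⁻¹ · (73/17, 57/34)ᵀ = (2, -3)ᵀ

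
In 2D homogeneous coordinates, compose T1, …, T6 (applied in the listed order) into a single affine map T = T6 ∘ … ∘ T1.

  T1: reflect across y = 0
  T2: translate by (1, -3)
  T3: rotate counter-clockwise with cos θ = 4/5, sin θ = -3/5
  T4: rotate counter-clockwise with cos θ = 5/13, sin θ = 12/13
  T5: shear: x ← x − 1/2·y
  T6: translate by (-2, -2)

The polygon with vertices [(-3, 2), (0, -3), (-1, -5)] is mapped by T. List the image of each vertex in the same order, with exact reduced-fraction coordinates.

image vertices: (96/65, -476/65), (-181/130, -97/65), (-252/65, -18/65)

T1 reflect across y = 0: (-3, 2) → (-3, -2); (0, -3) → (0, 3); (-1, -5) → (-1, 5)
T2 translate by (1, -3): (-3, -2) → (-2, -5); (0, 3) → (1, 0); (-1, 5) → (0, 2)
T3 rotate counter-clockwise with cos θ = 4/5, sin θ = -3/5: (-2, -5) → (-23/5, -14/5); (1, 0) → (4/5, -3/5); (0, 2) → (6/5, 8/5)
T4 rotate counter-clockwise with cos θ = 5/13, sin θ = 12/13: (-23/5, -14/5) → (53/65, -346/65); (4/5, -3/5) → (56/65, 33/65); (6/5, 8/5) → (-66/65, 112/65)
T5 shear: x ← x − 1/2·y: (53/65, -346/65) → (226/65, -346/65); (56/65, 33/65) → (79/130, 33/65); (-66/65, 112/65) → (-122/65, 112/65)
T6 translate by (-2, -2): (226/65, -346/65) → (96/65, -476/65); (79/130, 33/65) → (-181/130, -97/65); (-122/65, 112/65) → (-252/65, -18/65)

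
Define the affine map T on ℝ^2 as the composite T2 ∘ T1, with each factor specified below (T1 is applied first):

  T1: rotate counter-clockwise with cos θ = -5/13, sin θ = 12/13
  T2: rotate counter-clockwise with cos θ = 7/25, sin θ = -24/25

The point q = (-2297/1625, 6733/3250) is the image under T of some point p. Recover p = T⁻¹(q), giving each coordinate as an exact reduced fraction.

T1 = [-5/13 -12/13 0; 12/13 -5/13 0; 0 0 1]
T2·T1 = [253/325 -204/325 0; 204/325 253/325 0; 0 0 1]
det M = 1; M⁻¹ = [253/325 204/325 0; -204/325 253/325 0; 0 0 1]
M⁻¹ · (-2297/1625, 6733/3250)ᵀ = (1/5, 5/2)ᵀ

p = (1/5, 5/2)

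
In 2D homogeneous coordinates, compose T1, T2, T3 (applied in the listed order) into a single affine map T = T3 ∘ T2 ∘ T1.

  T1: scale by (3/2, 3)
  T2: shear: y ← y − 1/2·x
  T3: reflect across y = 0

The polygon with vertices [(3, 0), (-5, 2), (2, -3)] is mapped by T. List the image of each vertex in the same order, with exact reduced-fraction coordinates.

T1 scale by (3/2, 3): (3, 0) → (9/2, 0); (-5, 2) → (-15/2, 6); (2, -3) → (3, -9)
T2 shear: y ← y − 1/2·x: (9/2, 0) → (9/2, -9/4); (-15/2, 6) → (-15/2, 39/4); (3, -9) → (3, -21/2)
T3 reflect across y = 0: (9/2, -9/4) → (9/2, 9/4); (-15/2, 39/4) → (-15/2, -39/4); (3, -21/2) → (3, 21/2)

image vertices: (9/2, 9/4), (-15/2, -39/4), (3, 21/2)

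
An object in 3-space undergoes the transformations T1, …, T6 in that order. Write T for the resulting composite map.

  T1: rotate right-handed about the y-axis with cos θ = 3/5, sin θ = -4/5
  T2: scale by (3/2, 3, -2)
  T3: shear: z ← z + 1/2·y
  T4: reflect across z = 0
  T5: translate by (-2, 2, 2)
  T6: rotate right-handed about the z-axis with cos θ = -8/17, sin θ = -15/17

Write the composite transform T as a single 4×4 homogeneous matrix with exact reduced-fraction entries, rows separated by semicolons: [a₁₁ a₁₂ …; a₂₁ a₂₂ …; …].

T1 = [3/5 0 -4/5 0; 0 1 0 0; 4/5 0 3/5 0; 0 0 0 1]
T2·T1 = [9/10 0 -6/5 0; 0 3 0 0; -8/5 0 -6/5 0; 0 0 0 1]
T3·…·T1 = [9/10 0 -6/5 0; 0 3 0 0; -8/5 3/2 -6/5 0; 0 0 0 1]
T4·…·T1 = [9/10 0 -6/5 0; 0 3 0 0; 8/5 -3/2 6/5 0; 0 0 0 1]
T5·…·T1 = [9/10 0 -6/5 -2; 0 3 0 2; 8/5 -3/2 6/5 2; 0 0 0 1]
T6·…·T1 = [-36/85 45/17 48/85 46/17; -27/34 -24/17 18/17 14/17; 8/5 -3/2 6/5 2; 0 0 0 1]

T = [-36/85 45/17 48/85 46/17; -27/34 -24/17 18/17 14/17; 8/5 -3/2 6/5 2; 0 0 0 1]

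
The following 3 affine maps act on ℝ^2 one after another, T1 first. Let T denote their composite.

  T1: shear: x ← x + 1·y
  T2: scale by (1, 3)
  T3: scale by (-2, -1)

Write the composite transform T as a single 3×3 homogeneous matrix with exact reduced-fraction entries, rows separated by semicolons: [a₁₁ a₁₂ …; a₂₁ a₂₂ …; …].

T1 = [1 1 0; 0 1 0; 0 0 1]
T2·T1 = [1 1 0; 0 3 0; 0 0 1]
T3·…·T1 = [-2 -2 0; 0 -3 0; 0 0 1]

T = [-2 -2 0; 0 -3 0; 0 0 1]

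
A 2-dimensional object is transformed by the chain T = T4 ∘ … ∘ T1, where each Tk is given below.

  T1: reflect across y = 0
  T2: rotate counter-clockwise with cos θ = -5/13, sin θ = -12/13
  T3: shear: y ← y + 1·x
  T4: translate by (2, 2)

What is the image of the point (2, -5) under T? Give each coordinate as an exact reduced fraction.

T(p) = (76/13, 27/13)

T1 reflect across y = 0: (2, -5) → (2, 5)
T2 rotate counter-clockwise with cos θ = -5/13, sin θ = -12/13: (2, 5) → (50/13, -49/13)
T3 shear: y ← y + 1·x: (50/13, -49/13) → (50/13, 1/13)
T4 translate by (2, 2): (50/13, 1/13) → (76/13, 27/13)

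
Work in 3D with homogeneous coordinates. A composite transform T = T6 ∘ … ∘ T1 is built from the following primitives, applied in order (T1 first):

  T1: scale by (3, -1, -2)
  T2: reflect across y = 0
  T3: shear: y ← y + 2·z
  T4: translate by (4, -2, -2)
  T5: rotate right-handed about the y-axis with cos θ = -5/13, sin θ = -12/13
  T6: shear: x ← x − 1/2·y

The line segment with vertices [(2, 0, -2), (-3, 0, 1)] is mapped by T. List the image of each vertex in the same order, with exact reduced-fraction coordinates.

T1 scale by (3, -1, -2): (2, 0, -2) → (6, 0, 4); (-3, 0, 1) → (-9, 0, -2)
T2 reflect across y = 0: (6, 0, 4) → (6, 0, 4); (-9, 0, -2) → (-9, 0, -2)
T3 shear: y ← y + 2·z: (6, 0, 4) → (6, 8, 4); (-9, 0, -2) → (-9, -4, -2)
T4 translate by (4, -2, -2): (6, 8, 4) → (10, 6, 2); (-9, -4, -2) → (-5, -6, -4)
T5 rotate right-handed about the y-axis with cos θ = -5/13, sin θ = -12/13: (10, 6, 2) → (-74/13, 6, 110/13); (-5, -6, -4) → (73/13, -6, -40/13)
T6 shear: x ← x − 1/2·y: (-74/13, 6, 110/13) → (-113/13, 6, 110/13); (73/13, -6, -40/13) → (112/13, -6, -40/13)

image vertices: (-113/13, 6, 110/13), (112/13, -6, -40/13)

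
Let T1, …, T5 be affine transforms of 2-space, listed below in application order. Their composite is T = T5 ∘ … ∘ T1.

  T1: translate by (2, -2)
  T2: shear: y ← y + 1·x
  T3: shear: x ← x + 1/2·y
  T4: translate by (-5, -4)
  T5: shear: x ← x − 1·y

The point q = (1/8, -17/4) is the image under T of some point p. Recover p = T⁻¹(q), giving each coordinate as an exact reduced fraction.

T1 = [1 0 2; 0 1 -2; 0 0 1]
T2·T1 = [1 0 2; 1 1 0; 0 0 1]
T3·…·T1 = [3/2 1/2 2; 1 1 0; 0 0 1]
T4·…·T1 = [3/2 1/2 -3; 1 1 -4; 0 0 1]
T5·…·T1 = [1/2 -1/2 1; 1 1 -4; 0 0 1]
det M = 1; M⁻¹ = [1 1/2 1; -1 1/2 3; 0 0 1]
M⁻¹ · (1/8, -17/4)ᵀ = (-1, 3/4)ᵀ

p = (-1, 3/4)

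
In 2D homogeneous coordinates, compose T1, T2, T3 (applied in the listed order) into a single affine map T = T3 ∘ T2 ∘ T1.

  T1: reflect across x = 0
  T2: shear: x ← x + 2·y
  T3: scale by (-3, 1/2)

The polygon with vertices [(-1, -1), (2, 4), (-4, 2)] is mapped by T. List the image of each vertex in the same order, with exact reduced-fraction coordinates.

T1 reflect across x = 0: (-1, -1) → (1, -1); (2, 4) → (-2, 4); (-4, 2) → (4, 2)
T2 shear: x ← x + 2·y: (1, -1) → (-1, -1); (-2, 4) → (6, 4); (4, 2) → (8, 2)
T3 scale by (-3, 1/2): (-1, -1) → (3, -1/2); (6, 4) → (-18, 2); (8, 2) → (-24, 1)

image vertices: (3, -1/2), (-18, 2), (-24, 1)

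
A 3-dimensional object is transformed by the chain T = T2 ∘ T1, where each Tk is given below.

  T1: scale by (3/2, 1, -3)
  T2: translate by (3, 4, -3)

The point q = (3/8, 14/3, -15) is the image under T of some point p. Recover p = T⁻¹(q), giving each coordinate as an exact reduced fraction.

T1 = [3/2 0 0 0; 0 1 0 0; 0 0 -3 0; 0 0 0 1]
T2·T1 = [3/2 0 0 3; 0 1 0 4; 0 0 -3 -3; 0 0 0 1]
det M = -9/2; M⁻¹ = [2/3 0 0 -2; 0 1 0 -4; 0 0 -1/3 -1; 0 0 0 1]
M⁻¹ · (3/8, 14/3, -15)ᵀ = (-7/4, 2/3, 4)ᵀ

p = (-7/4, 2/3, 4)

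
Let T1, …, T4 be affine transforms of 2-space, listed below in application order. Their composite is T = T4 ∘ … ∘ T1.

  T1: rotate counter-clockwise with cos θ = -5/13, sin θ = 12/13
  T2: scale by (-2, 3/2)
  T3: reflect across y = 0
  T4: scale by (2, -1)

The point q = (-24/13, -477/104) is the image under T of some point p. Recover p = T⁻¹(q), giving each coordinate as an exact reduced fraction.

T1 = [-5/13 -12/13 0; 12/13 -5/13 0; 0 0 1]
T2·T1 = [10/13 24/13 0; 18/13 -15/26 0; 0 0 1]
T3·…·T1 = [10/13 24/13 0; -18/13 15/26 0; 0 0 1]
T4·…·T1 = [20/13 48/13 0; 18/13 -15/26 0; 0 0 1]
det M = -6; M⁻¹ = [5/52 8/13 0; 3/13 -10/39 0; 0 0 1]
M⁻¹ · (-24/13, -477/104)ᵀ = (-3, 3/4)ᵀ

p = (-3, 3/4)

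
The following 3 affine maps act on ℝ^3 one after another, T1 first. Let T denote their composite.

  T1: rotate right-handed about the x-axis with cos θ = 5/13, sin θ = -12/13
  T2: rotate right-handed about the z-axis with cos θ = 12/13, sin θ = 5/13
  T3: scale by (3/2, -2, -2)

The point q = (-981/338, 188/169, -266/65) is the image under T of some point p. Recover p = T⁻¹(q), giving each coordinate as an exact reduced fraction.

p = (-2, -9/5, 1)

T1 = [1 0 0 0; 0 5/13 12/13 0; 0 -12/13 5/13 0; 0 0 0 1]
T2·T1 = [12/13 -25/169 -60/169 0; 5/13 60/169 144/169 0; 0 -12/13 5/13 0; 0 0 0 1]
T3·…·T1 = [18/13 -75/338 -90/169 0; -10/13 -120/169 -288/169 0; 0 24/13 -10/13 0; 0 0 0 1]
det M = 6; M⁻¹ = [8/13 -5/26 0 0; -50/507 -30/169 6/13 0; -40/169 -72/169 -5/26 0; 0 0 0 1]
M⁻¹ · (-981/338, 188/169, -266/65)ᵀ = (-2, -9/5, 1)ᵀ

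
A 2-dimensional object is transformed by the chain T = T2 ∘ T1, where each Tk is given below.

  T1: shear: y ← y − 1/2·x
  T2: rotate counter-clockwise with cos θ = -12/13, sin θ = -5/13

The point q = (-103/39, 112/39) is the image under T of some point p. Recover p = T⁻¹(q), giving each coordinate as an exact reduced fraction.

p = (4/3, -3)

T1 = [1 0 0; -1/2 1 0; 0 0 1]
T2·T1 = [-29/26 5/13 0; 1/13 -12/13 0; 0 0 1]
det M = 1; M⁻¹ = [-12/13 -5/13 0; -1/13 -29/26 0; 0 0 1]
M⁻¹ · (-103/39, 112/39)ᵀ = (4/3, -3)ᵀ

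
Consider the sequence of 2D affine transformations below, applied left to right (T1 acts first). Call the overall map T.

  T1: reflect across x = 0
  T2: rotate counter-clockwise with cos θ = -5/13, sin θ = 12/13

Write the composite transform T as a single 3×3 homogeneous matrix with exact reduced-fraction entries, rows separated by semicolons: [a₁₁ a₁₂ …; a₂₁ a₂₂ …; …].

T1 = [-1 0 0; 0 1 0; 0 0 1]
T2·T1 = [5/13 -12/13 0; -12/13 -5/13 0; 0 0 1]

T = [5/13 -12/13 0; -12/13 -5/13 0; 0 0 1]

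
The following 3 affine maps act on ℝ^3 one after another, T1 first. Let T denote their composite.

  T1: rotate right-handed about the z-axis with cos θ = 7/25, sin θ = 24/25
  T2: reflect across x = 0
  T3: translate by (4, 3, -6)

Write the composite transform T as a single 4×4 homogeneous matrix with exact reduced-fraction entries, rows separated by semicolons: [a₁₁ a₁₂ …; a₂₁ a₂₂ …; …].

T = [-7/25 24/25 0 4; 24/25 7/25 0 3; 0 0 1 -6; 0 0 0 1]

T1 = [7/25 -24/25 0 0; 24/25 7/25 0 0; 0 0 1 0; 0 0 0 1]
T2·T1 = [-7/25 24/25 0 0; 24/25 7/25 0 0; 0 0 1 0; 0 0 0 1]
T3·…·T1 = [-7/25 24/25 0 4; 24/25 7/25 0 3; 0 0 1 -6; 0 0 0 1]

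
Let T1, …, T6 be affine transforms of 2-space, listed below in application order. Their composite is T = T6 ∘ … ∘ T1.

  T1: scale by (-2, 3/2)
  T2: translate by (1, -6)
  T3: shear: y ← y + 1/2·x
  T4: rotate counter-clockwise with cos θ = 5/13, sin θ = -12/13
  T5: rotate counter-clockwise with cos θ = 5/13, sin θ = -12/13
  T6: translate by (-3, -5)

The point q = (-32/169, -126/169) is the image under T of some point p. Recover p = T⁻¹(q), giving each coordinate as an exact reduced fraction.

p = (3, 5)

T1 = [-2 0 0; 0 3/2 0; 0 0 1]
T2·T1 = [-2 0 1; 0 3/2 -6; 0 0 1]
T3·…·T1 = [-2 0 1; -1 3/2 -11/2; 0 0 1]
T4·…·T1 = [-22/13 18/13 -61/13; 19/13 15/26 -79/26; 0 0 1]
T5·…·T1 = [118/169 180/169 -779/169; 359/169 -357/338 1069/338; 0 0 1]
T6·…·T1 = [118/169 180/169 -1286/169; 359/169 -357/338 -621/338; 0 0 1]
det M = -3; M⁻¹ = [119/338 60/169 563/169; 359/507 -118/507 2515/507; 0 0 1]
M⁻¹ · (-32/169, -126/169)ᵀ = (3, 5)ᵀ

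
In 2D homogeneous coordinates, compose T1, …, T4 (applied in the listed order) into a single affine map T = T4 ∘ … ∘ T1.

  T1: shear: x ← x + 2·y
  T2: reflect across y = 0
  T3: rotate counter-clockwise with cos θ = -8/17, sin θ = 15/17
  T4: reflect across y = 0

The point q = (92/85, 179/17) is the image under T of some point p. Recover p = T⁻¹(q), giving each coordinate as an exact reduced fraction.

T1 = [1 2 0; 0 1 0; 0 0 1]
T2·T1 = [1 2 0; 0 -1 0; 0 0 1]
T3·…·T1 = [-8/17 -1/17 0; 15/17 38/17 0; 0 0 1]
T4·…·T1 = [-8/17 -1/17 0; -15/17 -38/17 0; 0 0 1]
det M = 1; M⁻¹ = [-38/17 1/17 0; 15/17 -8/17 0; 0 0 1]
M⁻¹ · (92/85, 179/17)ᵀ = (-9/5, -4)ᵀ

p = (-9/5, -4)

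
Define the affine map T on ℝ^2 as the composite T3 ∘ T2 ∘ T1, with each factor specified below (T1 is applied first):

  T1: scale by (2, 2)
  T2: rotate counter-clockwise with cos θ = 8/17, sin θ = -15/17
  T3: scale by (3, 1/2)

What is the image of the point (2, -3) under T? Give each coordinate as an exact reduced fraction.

T1 scale by (2, 2): (2, -3) → (4, -6)
T2 rotate counter-clockwise with cos θ = 8/17, sin θ = -15/17: (4, -6) → (-58/17, -108/17)
T3 scale by (3, 1/2): (-58/17, -108/17) → (-174/17, -54/17)

T(p) = (-174/17, -54/17)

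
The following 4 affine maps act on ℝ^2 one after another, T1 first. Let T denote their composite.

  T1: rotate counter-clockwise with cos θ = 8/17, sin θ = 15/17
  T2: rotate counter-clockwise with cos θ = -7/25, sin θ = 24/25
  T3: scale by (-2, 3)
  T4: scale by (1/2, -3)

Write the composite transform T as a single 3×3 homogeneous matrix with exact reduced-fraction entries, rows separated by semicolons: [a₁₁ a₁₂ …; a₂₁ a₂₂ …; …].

T1 = [8/17 -15/17 0; 15/17 8/17 0; 0 0 1]
T2·T1 = [-416/425 -87/425 0; 87/425 -416/425 0; 0 0 1]
T3·…·T1 = [832/425 174/425 0; 261/425 -1248/425 0; 0 0 1]
T4·…·T1 = [416/425 87/425 0; -783/425 3744/425 0; 0 0 1]

T = [416/425 87/425 0; -783/425 3744/425 0; 0 0 1]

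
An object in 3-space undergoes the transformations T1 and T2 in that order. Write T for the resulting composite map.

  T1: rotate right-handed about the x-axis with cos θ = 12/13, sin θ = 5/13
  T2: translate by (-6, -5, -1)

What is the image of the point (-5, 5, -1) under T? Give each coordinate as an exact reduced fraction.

T(p) = (-11, 0, 0)

T1 rotate right-handed about the x-axis with cos θ = 12/13, sin θ = 5/13: (-5, 5, -1) → (-5, 5, 1)
T2 translate by (-6, -5, -1): (-5, 5, 1) → (-11, 0, 0)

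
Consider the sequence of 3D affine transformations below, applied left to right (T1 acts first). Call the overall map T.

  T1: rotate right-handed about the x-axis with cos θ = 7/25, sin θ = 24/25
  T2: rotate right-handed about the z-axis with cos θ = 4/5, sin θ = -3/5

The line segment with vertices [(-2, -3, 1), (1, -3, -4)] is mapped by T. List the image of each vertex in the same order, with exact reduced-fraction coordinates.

image vertices: (-67/25, -6/25, -13/5), (13/5, 9/5, -4)

T1 rotate right-handed about the x-axis with cos θ = 7/25, sin θ = 24/25: (-2, -3, 1) → (-2, -9/5, -13/5); (1, -3, -4) → (1, 3, -4)
T2 rotate right-handed about the z-axis with cos θ = 4/5, sin θ = -3/5: (-2, -9/5, -13/5) → (-67/25, -6/25, -13/5); (1, 3, -4) → (13/5, 9/5, -4)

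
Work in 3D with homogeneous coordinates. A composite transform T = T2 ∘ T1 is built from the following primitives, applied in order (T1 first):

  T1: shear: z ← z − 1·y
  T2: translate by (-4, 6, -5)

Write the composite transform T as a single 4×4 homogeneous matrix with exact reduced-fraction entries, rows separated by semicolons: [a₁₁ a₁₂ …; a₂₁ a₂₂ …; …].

T = [1 0 0 -4; 0 1 0 6; 0 -1 1 -5; 0 0 0 1]

T1 = [1 0 0 0; 0 1 0 0; 0 -1 1 0; 0 0 0 1]
T2·T1 = [1 0 0 -4; 0 1 0 6; 0 -1 1 -5; 0 0 0 1]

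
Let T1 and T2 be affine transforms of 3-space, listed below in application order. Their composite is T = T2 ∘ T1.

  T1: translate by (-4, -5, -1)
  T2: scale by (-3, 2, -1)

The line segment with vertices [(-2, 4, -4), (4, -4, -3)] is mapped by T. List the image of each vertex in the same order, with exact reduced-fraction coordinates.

image vertices: (18, -2, 5), (0, -18, 4)

T1 translate by (-4, -5, -1): (-2, 4, -4) → (-6, -1, -5); (4, -4, -3) → (0, -9, -4)
T2 scale by (-3, 2, -1): (-6, -1, -5) → (18, -2, 5); (0, -9, -4) → (0, -18, 4)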